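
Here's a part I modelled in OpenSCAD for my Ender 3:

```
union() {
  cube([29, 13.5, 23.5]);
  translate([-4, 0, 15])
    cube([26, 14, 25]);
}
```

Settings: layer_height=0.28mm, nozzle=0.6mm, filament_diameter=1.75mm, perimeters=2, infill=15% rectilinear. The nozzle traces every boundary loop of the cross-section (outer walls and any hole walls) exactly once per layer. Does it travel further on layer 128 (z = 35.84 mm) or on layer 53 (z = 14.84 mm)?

Layer 128 (z = 35.84): the cube is not intersected at this z (z outside [0, 23.5]); the 26×14 cube at (-4, 0) contributes its full rectangle (perimeter 80.00 mm); Taking the union: only the 26×14 cube at (-4, 0) is present, so the union is just that shape — boundary = 80.00 mm. So its perimeter = 80.00 mm. Layer 53 (z = 14.84): the cube (footprint 29×13.5) is included at this height (perimeter 85.00 mm); the cube at (-4, 0) is not intersected at this z (z outside [15, 40]); Combining (union): only the 29×13.5 cube is present, so the union is just that shape — boundary = 85.00 mm. So its perimeter = 85.00 mm. Layer 53 is larger (85.00 vs 80.00 mm).

layer 53 (z = 14.84 mm)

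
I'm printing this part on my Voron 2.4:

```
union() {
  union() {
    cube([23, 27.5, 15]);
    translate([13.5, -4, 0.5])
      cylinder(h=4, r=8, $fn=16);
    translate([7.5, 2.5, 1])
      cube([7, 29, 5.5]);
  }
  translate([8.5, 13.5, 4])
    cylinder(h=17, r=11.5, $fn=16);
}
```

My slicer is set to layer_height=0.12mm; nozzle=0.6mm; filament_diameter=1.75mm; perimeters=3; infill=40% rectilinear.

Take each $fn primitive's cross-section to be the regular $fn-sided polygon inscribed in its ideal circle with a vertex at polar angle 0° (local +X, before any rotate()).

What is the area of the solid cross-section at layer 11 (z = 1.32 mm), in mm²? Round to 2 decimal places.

At z = 1.32 mm: the 23×27.5 cube contributes its full rectangle (area 632.50 mm²); the r=8 cylinder at (13.5, -4) gives a regular 16-gon of circumradius 8 (constant along its height) (area = (16/2)·8.000²·sin(360°/16) = 195.93 mm²); the cube at (7.5, 2.5) is present — its section is the full 7×29 rectangle (area 203.00 mm²); Merging all regions: the regions partially overlap — summed areas 1031.43 mm² minus the doubly-counted overlap 212.56 mm² gives 818.87 mm² — area = 818.87 mm²; the cylinder at (8.5, 13.5) does not reach this height (z outside [4, 21]); Taking the union: only that combined region is present, so the union is just that shape — area = 818.87 mm². Overall, the cross-section is a single solid region. Net area = 818.87 mm².

818.87 mm²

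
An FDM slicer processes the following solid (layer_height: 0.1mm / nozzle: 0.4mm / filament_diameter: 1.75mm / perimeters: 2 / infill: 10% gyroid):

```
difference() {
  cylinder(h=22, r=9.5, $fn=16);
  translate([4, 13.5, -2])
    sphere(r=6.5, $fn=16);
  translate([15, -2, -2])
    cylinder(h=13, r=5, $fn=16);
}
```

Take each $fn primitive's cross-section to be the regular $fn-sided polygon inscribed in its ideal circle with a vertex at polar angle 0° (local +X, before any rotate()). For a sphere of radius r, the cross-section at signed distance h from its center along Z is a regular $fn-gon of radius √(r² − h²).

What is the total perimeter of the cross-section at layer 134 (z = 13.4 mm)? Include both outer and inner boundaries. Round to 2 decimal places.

At z = 13.4 mm: the r=9.5 cylinder gives a regular 16-gon of circumradius 9.5 (constant along its height) (perimeter = 2·16·9.500·sin(180°/16) = 59.31 mm); the sphere at (4, 13.5) does not reach this height (|z−center|=15.400 > r=6.5); the cylinder at (15, -2) does not reach this height (z outside [-2, 11]); After the difference (first − rest): none of the subtracted shapes is present at this height, so the r=9.5 cylinder is unchanged — boundary = 59.31 mm. Overall, the cross-section is a single solid region. Total boundary length (outer) = 59.31 mm.

59.31 mm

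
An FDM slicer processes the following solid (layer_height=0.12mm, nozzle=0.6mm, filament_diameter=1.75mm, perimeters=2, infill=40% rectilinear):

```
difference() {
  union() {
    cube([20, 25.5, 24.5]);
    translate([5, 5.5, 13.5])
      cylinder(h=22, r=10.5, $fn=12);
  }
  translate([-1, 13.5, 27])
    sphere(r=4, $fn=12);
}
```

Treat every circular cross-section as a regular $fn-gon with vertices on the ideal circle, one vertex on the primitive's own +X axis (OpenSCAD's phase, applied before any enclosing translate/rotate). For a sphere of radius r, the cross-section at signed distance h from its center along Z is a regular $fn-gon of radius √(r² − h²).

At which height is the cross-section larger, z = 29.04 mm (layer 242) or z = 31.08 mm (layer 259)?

Layer 242 (z = 29.04): the cube does not reach this height (z outside [0, 24.5]); the cylinder at (5, 5.5): section is a regular 12-gon, circumradius r=10.5 (area = (12/2)·10.500²·sin(360°/12) = 330.75 mm²); Merging all regions: only the r=10.5 cylinder at (5, 5.5) is present, so the union is just that shape — area = 330.75 mm²; the r=4 sphere at (-1, 13.5) slices to a regular 12-gon of circumradius 3.441 (√(r²−h²) with h=2.04 from center) (area = (12/2)·3.441²·sin(360°/12) = 35.52 mm²); After the difference (first − rest): starting from the result so far (330.75 mm²), the r=4 sphere at (-1, 13.5) partially overlaps it — only the 18.19 mm² overlap (of its 35.52 mm²) is removed, clipping the outline — area = 312.56 mm². So its area = 312.56 mm². Layer 259 (z = 31.08): the cube does not reach this height (z outside [0, 24.5]); the cylinder at (5, 5.5): section is a regular 12-gon, circumradius r=10.5 (area = (12/2)·10.500²·sin(360°/12) = 330.75 mm²); Taking the union: only the r=10.5 cylinder at (5, 5.5) is present, so the union is just that shape — area = 330.75 mm²; the sphere at (-1, 13.5) is not intersected at this z (|z−center|=4.080 > r=4); After the difference (first − rest): none of the subtracted shapes is present at this height, so the result so far is unchanged — area = 330.75 mm². So its area = 330.75 mm². Layer 259 is larger (330.75 vs 312.56 mm²).

layer 259 (z = 31.08 mm)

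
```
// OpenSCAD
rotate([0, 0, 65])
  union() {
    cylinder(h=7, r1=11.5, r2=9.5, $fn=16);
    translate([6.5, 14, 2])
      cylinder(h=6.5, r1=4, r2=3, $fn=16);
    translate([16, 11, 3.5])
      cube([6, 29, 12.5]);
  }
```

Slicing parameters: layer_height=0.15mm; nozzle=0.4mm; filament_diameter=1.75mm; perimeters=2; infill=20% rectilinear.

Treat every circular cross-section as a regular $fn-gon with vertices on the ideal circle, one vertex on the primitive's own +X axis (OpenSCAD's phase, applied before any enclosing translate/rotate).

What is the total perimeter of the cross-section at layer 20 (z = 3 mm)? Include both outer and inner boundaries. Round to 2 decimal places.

90.45 mm

At z = 3 mm: the cone contributes a regular 16-gon of circumradius 10.643 (interpolated between r1=11.5 and r2=9.5 at t=0.429) (perimeter = 2·16·10.643·sin(180°/16) = 66.44 mm); the cone at (6.5, 14): at t=0.154 of its height the radius interpolates to r₁+(r₂−r₁)t = 3.846, giving a regular 16-gon of that circumradius (perimeter = 2·16·3.846·sin(180°/16) = 24.01 mm); the cube at (16, 11) does not reach this height (z outside [3.5, 16]); Combining (union): the 2 present regions are separate (no shared area or edge), so areas and boundary lengths simply add and each stays a separate island — boundary = 90.45 mm; (whole slice rotated 65° about Z — lengths, areas and connectivity unchanged). Overall, the cross-section has 2 separate islands. Total boundary length (outer) = 90.45 mm.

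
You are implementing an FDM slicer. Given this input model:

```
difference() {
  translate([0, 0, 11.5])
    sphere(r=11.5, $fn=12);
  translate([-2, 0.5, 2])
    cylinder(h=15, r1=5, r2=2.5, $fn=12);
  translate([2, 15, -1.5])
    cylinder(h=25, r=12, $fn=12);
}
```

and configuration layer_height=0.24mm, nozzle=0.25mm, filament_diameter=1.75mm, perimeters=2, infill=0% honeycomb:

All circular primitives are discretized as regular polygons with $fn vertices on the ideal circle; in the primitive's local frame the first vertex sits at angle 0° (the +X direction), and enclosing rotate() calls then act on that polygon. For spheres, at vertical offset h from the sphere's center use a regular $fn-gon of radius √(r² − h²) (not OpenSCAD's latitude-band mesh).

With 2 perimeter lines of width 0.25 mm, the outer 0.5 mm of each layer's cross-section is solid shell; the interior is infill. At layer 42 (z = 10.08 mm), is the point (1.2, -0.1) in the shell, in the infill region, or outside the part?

outside

At z = 10.08 mm: the r=11.5 sphere contributes a regular 12-gon of circumradius √(11.5²−1.42²) = 11.412; the cone at (-2, 0.5) (r1=5→r2=2.5) has section circumradius 3.653 here — a regular 12-gon; the cylinder at (2, 15): section is a regular 12-gon, circumradius r=12; After the difference (first − rest): starting from the r=11.5 sphere, the cone at (-2, 0.5) lies wholly inside it (removes its full 40.04 mm² and its 22.69 mm outline becomes a hole wall); the r=12 cylinder at (2, 15) partially overlaps it — only the 91.84 mm² overlap (of its 432.00 mm²) is removed, clipping the outline — 1 connected region. Overall, the cross-section is a single solid region. The nearest boundary edge runs (1.16, -1.33)→(1.65, 0.50); distance from the point to it = 0.28 mm. The point is not inside any of the regions above, so it lies outside the cross-section (0.28 mm from the nearest boundary).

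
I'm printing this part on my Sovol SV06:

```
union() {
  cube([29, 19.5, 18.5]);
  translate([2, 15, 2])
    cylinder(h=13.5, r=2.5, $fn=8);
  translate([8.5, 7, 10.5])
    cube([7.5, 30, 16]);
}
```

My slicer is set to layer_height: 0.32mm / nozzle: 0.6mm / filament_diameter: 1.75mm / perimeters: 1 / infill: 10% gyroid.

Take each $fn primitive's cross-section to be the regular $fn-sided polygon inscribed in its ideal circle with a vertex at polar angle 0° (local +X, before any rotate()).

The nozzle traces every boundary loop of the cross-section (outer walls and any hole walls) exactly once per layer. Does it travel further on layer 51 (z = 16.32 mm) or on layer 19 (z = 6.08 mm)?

Layer 51 (z = 16.32): the 29×19.5 cube contributes its full rectangle (perimeter 97.00 mm); the cylinder at (2, 15) is not intersected at this z (z outside [2, 15.5]); the cube at (8.5, 7) is present — its section is the full 7.5×30 rectangle (perimeter 75.00 mm); Combining (union): the regions partially overlap (shared area 93.75 mm²), so the edge portions inside another operand are dropped and the merged outline is re-measured after clipping — boundary = 132.00 mm. So its perimeter = 132.00 mm. Layer 19 (z = 6.08): the 29×19.5 cube contributes its full rectangle (perimeter 97.00 mm); the cylinder at (2, 15): section is a regular 8-gon, circumradius r=2.5 (perimeter = 2·8·2.500·sin(180°/8) = 15.31 mm); the cube at (8.5, 7) is not intersected at this z (z outside [10.5, 26.5]); Taking the union: the regions partially overlap (shared area 17.07 mm²), so the edge portions inside another operand are dropped and the merged outline is re-measured after clipping — boundary = 97.20 mm. So its perimeter = 97.20 mm. Layer 51 is larger (132.00 vs 97.20 mm).

layer 51 (z = 16.32 mm)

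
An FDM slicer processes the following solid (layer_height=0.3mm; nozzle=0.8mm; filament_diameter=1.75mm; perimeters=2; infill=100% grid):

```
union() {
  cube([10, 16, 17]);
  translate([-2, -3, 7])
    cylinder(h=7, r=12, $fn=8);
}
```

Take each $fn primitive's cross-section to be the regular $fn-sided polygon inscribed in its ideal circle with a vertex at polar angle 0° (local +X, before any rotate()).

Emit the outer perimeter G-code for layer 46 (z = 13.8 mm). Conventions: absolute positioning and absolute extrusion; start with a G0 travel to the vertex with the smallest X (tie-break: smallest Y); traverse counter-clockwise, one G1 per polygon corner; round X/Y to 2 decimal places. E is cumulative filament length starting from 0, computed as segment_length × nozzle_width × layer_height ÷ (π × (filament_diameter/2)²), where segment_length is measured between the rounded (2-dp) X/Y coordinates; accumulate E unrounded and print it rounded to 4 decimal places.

At z = 13.8 mm: the 10×16 cube contributes its full rectangle; the cylinder at (-2, -3): section is a regular 8-gon, circumradius r=12; Combining (union): the regions partially overlap (shared area 50.52 mm²), so overlapping operands fuse into one piece — 1 connected region. The outline is a single polygon with 12 vertices. Extrusion per mm of travel: 0.8 × 0.3 / (π × 0.875²) = 0.099780. Accumulating E over each segment gives final E = 9.5393.

G0 X-14.00 Y-3.00 Z13.80
G1 X-10.49 Y-11.49 E0.9167
G1 X-2.00 Y-15.00 E1.8334
G1 X6.49 Y-11.49 E2.7500
G1 X10.00 Y-3.00 E3.6667
G1 X8.76 Y0.00 E3.9906
G1 X10.00 Y0.00 E4.1143
G1 X10.00 Y16.00 E5.7108
G1 X0.00 Y16.00 E6.7086
G1 X0.00 Y8.17 E7.4899
G1 X-2.00 Y9.00 E7.7060
G1 X-10.49 Y5.49 E8.6227
G1 X-14.00 Y-3.00 E9.5393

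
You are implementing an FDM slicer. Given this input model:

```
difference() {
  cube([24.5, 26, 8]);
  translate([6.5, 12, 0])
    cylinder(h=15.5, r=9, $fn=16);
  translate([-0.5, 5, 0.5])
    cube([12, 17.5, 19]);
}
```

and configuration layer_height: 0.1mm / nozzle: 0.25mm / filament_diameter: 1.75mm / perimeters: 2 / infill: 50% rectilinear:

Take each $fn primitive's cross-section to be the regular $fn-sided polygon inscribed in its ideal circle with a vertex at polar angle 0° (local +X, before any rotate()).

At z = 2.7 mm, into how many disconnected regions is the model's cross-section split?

At z = 2.7 mm: the cube is present — its section is the full 24.5×26 rectangle; the r=9 cylinder at (6.5, 12) gives a regular 16-gon of circumradius 9 (constant along its height); the 12×17.5 cube at (-0.5, 5) contributes its full rectangle; Subtracting the remaining from the first: starting from the 24.5×26 cube, the r=9 cylinder at (6.5, 12) partially overlaps it — only the 228.19 mm² overlap (of its 247.98 mm²) is removed, clipping the outline; the 12×17.5 cube at (-0.5, 5) partially overlaps it — only the 27.11 mm² overlap (of its 210.00 mm²) is removed, clipping the outline — 1 connected region. The result has 1 disconnected region.

1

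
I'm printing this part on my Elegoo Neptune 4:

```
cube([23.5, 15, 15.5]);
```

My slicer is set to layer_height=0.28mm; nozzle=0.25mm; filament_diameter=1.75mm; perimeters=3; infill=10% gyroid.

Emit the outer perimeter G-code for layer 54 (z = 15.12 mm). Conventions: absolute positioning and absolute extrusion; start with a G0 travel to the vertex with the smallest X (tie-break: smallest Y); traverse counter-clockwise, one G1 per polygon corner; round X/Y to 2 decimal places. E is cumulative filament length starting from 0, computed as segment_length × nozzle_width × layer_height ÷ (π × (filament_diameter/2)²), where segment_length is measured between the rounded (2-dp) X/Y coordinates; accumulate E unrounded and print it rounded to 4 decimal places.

At z = 15.12 mm: the cube (footprint 23.5×15) is included at this height. The outline is a single polygon with 4 vertices. Extrusion per mm of travel: 0.25 × 0.28 / (π × 0.875²) = 0.029103. Accumulating E over each segment gives final E = 2.2409.

G0 X0.00 Y0.00 Z15.12
G1 X23.50 Y0.00 E0.6839
G1 X23.50 Y15.00 E1.1205
G1 X0.00 Y15.00 E1.8044
G1 X0.00 Y0.00 E2.2409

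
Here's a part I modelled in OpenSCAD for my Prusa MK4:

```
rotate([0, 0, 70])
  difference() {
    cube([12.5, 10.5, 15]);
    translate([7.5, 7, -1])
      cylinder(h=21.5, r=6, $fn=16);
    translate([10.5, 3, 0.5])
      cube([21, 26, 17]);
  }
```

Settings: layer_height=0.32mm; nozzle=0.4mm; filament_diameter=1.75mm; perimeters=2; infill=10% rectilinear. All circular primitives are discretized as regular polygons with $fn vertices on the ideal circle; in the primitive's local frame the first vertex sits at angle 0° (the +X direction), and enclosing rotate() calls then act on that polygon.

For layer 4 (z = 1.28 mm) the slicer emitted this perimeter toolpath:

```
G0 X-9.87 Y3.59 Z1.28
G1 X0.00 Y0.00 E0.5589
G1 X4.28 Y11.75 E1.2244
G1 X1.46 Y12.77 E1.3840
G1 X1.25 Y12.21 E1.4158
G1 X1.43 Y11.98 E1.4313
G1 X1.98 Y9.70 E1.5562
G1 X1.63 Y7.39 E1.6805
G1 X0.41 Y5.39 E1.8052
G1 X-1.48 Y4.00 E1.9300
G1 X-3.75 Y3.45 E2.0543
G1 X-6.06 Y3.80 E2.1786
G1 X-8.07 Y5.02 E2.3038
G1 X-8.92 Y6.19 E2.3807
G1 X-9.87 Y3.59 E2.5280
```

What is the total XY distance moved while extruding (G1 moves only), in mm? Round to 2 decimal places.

47.51 mm

Sum the Euclidean lengths of each G1 segment: total = 47.51 mm.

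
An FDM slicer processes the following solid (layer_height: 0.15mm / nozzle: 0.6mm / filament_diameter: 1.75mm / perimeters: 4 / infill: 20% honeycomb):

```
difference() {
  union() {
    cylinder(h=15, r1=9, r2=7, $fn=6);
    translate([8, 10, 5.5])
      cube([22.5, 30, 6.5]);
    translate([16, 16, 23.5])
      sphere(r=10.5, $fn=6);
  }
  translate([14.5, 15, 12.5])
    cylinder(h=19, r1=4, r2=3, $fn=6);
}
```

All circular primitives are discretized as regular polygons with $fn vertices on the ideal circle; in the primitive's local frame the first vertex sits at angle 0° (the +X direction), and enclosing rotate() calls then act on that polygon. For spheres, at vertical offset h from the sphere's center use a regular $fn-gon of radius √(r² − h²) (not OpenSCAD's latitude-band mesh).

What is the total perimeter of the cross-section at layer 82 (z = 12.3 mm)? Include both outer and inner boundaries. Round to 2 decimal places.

At z = 12.3 mm: the cone contributes a regular 6-gon of circumradius 7.360 (interpolated between r1=9 and r2=7 at t=0.820) (perimeter = 2·6·7.360·sin(180°/6) = 44.16 mm); the cube at (8, 10) does not reach this height (z outside [5.5, 12]); the sphere at (16, 16) is not intersected at this z (|z−center|=11.200 > r=10.5); Merging all regions: only the cone is present, so the union is just that shape — boundary = 44.16 mm; the cone at (14.5, 15) is not intersected at this z (z outside [12.5, 31.5]); Subtracting the remaining from the first: none of the subtracted shapes is present at this height, so that combined region is unchanged — boundary = 44.16 mm. Overall, the cross-section is a single solid region. Total boundary length (outer) = 44.16 mm.

44.16 mm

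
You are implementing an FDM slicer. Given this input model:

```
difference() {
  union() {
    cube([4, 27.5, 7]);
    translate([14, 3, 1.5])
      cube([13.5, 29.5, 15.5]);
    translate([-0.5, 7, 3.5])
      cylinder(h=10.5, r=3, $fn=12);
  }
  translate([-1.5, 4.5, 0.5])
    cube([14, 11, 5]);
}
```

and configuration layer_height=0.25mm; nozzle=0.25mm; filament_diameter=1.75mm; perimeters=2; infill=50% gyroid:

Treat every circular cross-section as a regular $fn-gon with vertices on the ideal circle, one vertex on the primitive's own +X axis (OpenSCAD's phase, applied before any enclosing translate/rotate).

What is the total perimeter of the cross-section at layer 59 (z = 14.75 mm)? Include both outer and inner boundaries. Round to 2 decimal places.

At z = 14.75 mm: the cube does not reach this height (z outside [0, 7]); the cube at (14, 3) is present — its section is the full 13.5×29.5 rectangle (perimeter 86.00 mm); the cylinder at (-0.5, 7) does not reach this height (z outside [3.5, 14]); Merging all regions: only the 13.5×29.5 cube at (14, 3) is present, so the union is just that shape — boundary = 86.00 mm; the cube at (-1.5, 4.5) is absent (z outside [0.5, 5.5]); After the difference (first − rest): none of the subtracted shapes is present at this height, so the result so far is unchanged — boundary = 86.00 mm. Overall, the cross-section is a single solid region. Total boundary length (outer) = 86.00 mm.

86.00 mm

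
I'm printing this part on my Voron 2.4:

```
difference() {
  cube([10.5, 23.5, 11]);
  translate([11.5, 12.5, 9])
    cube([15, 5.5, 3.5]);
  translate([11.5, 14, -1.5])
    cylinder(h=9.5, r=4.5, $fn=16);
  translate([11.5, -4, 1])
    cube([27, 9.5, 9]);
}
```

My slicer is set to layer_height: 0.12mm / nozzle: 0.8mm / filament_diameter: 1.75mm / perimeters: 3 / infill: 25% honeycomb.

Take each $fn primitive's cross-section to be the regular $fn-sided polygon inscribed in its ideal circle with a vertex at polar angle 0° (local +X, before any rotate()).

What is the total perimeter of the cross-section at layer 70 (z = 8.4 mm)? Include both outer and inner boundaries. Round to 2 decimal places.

68.00 mm

At z = 8.4 mm: the cube is present — its section is the full 10.5×23.5 rectangle (perimeter 68.00 mm); the cube at (11.5, 12.5) is absent (z outside [9, 12.5]); the cylinder at (11.5, 14) does not reach this height (z outside [-1.5, 8]); the cube at (11.5, -4) (footprint 27×9.5) is included at this height (perimeter 73.00 mm); After the difference (first − rest): starting from the 10.5×23.5 cube, the 27×9.5 cube at (11.5, -4) misses the remaining region (no effect) — boundary = 68.00 mm. Overall, the cross-section is a single solid region. Total boundary length (outer) = 68.00 mm.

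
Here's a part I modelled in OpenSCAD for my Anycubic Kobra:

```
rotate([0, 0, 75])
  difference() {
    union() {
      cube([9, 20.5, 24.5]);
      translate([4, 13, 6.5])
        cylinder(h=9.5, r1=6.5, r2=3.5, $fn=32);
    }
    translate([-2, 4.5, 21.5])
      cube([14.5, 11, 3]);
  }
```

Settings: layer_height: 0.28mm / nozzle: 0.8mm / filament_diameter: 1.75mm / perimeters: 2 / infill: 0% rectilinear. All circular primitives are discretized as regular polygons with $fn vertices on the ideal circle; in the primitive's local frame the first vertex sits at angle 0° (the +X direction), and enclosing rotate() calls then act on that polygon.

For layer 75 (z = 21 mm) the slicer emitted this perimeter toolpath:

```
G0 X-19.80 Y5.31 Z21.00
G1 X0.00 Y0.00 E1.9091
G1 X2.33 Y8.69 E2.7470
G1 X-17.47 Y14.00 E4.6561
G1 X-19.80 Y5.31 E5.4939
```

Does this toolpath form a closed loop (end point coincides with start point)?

Start point (G0): (-19.80, 5.31). End point (last G1): the path returns to the start — closed.

yes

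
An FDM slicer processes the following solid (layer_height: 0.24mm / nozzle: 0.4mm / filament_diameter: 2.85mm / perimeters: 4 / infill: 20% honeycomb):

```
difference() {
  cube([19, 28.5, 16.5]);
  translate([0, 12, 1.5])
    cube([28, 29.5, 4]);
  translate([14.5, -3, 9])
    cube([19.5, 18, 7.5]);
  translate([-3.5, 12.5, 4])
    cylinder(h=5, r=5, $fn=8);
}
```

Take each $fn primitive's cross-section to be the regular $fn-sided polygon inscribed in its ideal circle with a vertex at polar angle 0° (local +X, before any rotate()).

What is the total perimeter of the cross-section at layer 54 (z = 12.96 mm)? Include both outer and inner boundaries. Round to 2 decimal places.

95.00 mm

At z = 12.96 mm: the 19×28.5 cube contributes its full rectangle (perimeter 95.00 mm); the cube at (0, 12) does not reach this height (z outside [1.5, 5.5]); the cube at (14.5, -3) is present — its section is the full 19.5×18 rectangle (perimeter 75.00 mm); the cylinder at (-3.5, 12.5) is absent (z outside [4, 9]); After the difference (first − rest): starting from the 19×28.5 cube, the 19.5×18 cube at (14.5, -3) partially overlaps it — only the 67.50 mm² overlap (of its 351.00 mm²) is removed, clipping the outline — boundary = 95.00 mm. Overall, the cross-section is a single solid region. Total boundary length (outer) = 95.00 mm.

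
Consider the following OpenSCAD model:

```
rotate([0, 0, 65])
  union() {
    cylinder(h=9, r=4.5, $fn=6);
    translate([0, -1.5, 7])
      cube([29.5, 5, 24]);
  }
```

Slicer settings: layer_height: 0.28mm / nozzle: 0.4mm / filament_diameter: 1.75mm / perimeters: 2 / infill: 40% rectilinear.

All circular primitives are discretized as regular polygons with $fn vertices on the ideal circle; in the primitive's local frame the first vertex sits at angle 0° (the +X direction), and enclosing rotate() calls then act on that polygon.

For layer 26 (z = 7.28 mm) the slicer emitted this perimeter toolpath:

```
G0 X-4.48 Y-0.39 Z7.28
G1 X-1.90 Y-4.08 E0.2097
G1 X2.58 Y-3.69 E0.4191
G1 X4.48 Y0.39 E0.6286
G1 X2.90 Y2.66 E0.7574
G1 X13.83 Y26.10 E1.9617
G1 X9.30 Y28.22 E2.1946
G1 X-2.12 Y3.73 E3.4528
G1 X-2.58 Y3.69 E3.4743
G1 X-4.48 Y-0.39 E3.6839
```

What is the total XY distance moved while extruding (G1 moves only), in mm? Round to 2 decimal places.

Sum the Euclidean lengths of each G1 segment: total = 79.11 mm.

79.11 mm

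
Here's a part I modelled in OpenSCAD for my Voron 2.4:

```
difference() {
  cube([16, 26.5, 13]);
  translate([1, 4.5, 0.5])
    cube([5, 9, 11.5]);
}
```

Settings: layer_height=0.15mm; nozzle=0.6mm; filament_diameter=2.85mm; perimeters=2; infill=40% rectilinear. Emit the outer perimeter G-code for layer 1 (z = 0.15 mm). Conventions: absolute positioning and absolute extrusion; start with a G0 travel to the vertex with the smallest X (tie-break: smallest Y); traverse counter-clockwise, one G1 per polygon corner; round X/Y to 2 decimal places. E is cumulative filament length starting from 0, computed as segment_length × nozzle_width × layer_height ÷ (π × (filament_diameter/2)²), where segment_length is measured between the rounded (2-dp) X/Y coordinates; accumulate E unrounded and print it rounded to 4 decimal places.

G0 X0.00 Y0.00 Z0.15
G1 X16.00 Y0.00 E0.2257
G1 X16.00 Y26.50 E0.5996
G1 X0.00 Y26.50 E0.8253
G1 X0.00 Y0.00 E1.1992

At z = 0.15 mm: the cube (footprint 16×26.5) is included at this height; the cube at (1, 4.5) is absent (z outside [0.5, 12]); Taking the first minus the rest: none of the subtracted shapes is present at this height, so the 16×26.5 cube is unchanged — 1 connected region. The outline is a single polygon with 4 vertices. Extrusion per mm of travel: 0.6 × 0.15 / (π × 1.425²) = 0.014108. Accumulating E over each segment gives final E = 1.1992.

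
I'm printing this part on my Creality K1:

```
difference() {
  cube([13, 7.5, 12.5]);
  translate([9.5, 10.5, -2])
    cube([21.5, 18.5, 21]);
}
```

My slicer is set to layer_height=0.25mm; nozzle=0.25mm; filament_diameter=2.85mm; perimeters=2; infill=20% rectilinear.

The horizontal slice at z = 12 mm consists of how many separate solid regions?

1

At z = 12 mm: the cube (footprint 13×7.5) is included at this height; the cube at (9.5, 10.5) is present — its section is the full 21.5×18.5 rectangle; Subtracting the remaining from the first: starting from the 13×7.5 cube, the 21.5×18.5 cube at (9.5, 10.5) misses the remaining region (no effect) — 1 connected region. The result has 1 disconnected region.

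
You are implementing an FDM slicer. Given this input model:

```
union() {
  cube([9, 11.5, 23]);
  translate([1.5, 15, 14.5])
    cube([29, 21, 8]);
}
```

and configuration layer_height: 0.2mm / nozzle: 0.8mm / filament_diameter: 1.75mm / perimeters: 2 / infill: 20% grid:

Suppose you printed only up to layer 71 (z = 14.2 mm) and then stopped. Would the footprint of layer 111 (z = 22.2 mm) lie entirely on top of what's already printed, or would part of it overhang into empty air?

Compare the two slices. At z = 14.2: the 9×11.5 cube contributes its full rectangle (area 103.50 mm²); the cube at (1.5, 15) does not reach this height (z outside [14.5, 22.5]); Merging all regions: only the 9×11.5 cube is present, so the union is just that shape — area = 103.50 mm². At z = 22.2: the cube (footprint 9×11.5) is included at this height (area 103.50 mm²); the cube at (1.5, 15) (footprint 29×21) is included at this height (area 609.00 mm²); Taking the union: the 2 present regions are separate (no shared area or edge), so areas and boundary lengths simply add and each stays a separate island — area = 712.50 mm². Checking containment: at z = 22.2 the cross-section extends beyond the z = 14.2 cross-section by about 609.00 mm².

part overhangs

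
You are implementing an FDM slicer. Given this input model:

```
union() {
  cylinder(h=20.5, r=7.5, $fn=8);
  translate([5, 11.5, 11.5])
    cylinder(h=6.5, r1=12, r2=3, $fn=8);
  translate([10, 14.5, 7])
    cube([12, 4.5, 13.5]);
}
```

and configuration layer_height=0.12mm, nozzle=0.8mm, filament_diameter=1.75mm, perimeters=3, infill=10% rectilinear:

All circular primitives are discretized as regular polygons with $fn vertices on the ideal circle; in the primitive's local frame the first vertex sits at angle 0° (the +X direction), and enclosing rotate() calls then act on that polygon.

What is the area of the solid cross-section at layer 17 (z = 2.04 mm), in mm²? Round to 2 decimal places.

At z = 2.04 mm: the r=7.5 cylinder gives a regular 8-gon of circumradius 7.5 (constant along its height) (area = (8/2)·7.500²·sin(360°/8) = 159.10 mm²); the cone at (5, 11.5) is not intersected at this z (z outside [11.5, 18]); the cube at (10, 14.5) is not intersected at this z (z outside [7, 20.5]); Taking the union: only the r=7.5 cylinder is present, so the union is just that shape — area = 159.10 mm². Overall, the cross-section is a single solid region. Net area = 159.10 mm².

159.10 mm²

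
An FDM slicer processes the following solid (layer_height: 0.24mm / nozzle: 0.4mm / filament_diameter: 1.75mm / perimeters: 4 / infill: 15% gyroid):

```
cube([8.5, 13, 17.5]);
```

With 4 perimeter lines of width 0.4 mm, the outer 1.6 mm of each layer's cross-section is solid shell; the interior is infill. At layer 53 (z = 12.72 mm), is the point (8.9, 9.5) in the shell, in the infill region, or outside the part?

outside

At z = 12.72 mm: the 8.5×13 cube contributes its full rectangle. Overall, the cross-section is a single solid region. The nearest boundary edge runs (8.50, 0.00)→(8.50, 13.00); distance from the point to it = 0.40 mm. The point is not inside any of the regions above, so it lies outside the cross-section (0.40 mm from the nearest boundary).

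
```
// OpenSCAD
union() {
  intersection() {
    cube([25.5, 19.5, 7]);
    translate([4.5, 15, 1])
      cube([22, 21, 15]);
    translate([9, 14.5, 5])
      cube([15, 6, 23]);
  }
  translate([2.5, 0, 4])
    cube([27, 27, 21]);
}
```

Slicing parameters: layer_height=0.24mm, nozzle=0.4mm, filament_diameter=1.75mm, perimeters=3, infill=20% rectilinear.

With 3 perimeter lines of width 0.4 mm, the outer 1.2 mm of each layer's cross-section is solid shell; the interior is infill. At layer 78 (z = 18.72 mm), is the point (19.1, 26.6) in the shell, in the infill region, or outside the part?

shell

At z = 18.72 mm: the cube does not reach this height (z outside [0, 7]); the cube at (4.5, 15) does not reach this height (z outside [1, 16]); the 15×6 cube at (9, 14.5) contributes its full rectangle; Keeping only the common overlap: at least one operand is absent at this height, so nothing remains; the cube at (2.5, 0) (footprint 27×27) is included at this height; Taking the union: only the 27×27 cube at (2.5, 0) is present, so the union is just that shape — 1 connected region. Overall, the cross-section is a single solid region. The nearest boundary edge runs (29.50, 27.00)→(2.50, 27.00); distance from the point to it = 0.40 mm. The point is inside the cross-section, 0.40 mm from the nearest boundary — within the 1.2 mm shell band (3 × 0.4).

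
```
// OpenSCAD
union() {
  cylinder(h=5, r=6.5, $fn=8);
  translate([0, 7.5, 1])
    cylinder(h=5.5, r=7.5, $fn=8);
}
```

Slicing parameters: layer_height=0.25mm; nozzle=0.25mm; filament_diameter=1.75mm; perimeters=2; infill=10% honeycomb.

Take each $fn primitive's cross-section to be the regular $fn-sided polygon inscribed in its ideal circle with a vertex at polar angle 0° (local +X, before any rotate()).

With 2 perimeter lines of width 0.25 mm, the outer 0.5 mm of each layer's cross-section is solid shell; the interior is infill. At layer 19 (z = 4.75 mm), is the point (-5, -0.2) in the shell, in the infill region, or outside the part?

infill

At z = 4.75 mm: the r=6.5 cylinder gives a regular 8-gon of circumradius 6.5 (constant along its height); the cylinder at (0, 7.5): section is a regular 8-gon, circumradius r=7.5; Merging all regions: the regions partially overlap (shared area 44.74 mm²), so overlapping operands fuse into one piece — 1 connected region. Overall, the cross-section is a single solid region. The nearest boundary edge runs (-4.60, -4.60)→(-6.50, 0.00); distance from the point to it = 1.31 mm. The point is inside the cross-section and 1.31 mm from the nearest boundary — more than the 0.5 mm shell width (2 × 0.25), so it's in the infill interior.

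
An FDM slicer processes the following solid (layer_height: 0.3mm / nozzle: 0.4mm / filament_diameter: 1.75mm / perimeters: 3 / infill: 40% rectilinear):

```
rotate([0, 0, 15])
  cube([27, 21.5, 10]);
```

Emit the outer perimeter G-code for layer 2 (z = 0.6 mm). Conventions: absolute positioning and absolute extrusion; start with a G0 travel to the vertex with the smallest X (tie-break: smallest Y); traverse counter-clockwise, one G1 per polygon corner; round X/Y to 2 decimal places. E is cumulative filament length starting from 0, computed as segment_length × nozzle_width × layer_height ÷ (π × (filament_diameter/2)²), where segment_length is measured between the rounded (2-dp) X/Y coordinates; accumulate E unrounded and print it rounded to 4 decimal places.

At z = 0.6 mm: the 27×21.5 cube contributes its full rectangle; (rotated 15° about Z; rotation is an isometry so areas/perimeters/island counts are preserved). The outline is a single polygon with 4 vertices. Extrusion per mm of travel: 0.4 × 0.3 / (π × 0.875²) = 0.049890. Accumulating E over each segment gives final E = 4.8395.

G0 X-5.56 Y20.77 Z0.60
G1 X0.00 Y0.00 E1.0727
G1 X26.08 Y6.99 E2.4198
G1 X20.52 Y27.76 E3.4925
G1 X-5.56 Y20.77 E4.8395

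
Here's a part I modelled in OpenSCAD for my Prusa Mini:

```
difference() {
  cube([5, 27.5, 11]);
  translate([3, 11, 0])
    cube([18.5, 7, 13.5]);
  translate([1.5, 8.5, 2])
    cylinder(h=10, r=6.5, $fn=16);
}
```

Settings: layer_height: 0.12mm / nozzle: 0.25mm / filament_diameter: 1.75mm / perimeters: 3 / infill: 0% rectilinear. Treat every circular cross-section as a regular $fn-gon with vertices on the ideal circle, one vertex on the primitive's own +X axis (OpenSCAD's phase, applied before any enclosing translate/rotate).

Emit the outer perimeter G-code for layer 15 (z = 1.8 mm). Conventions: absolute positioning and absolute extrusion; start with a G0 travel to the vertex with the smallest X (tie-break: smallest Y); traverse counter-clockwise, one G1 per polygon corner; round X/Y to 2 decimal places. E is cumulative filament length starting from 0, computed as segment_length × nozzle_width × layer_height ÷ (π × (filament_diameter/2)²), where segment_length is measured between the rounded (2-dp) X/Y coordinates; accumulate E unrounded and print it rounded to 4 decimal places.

At z = 1.8 mm: the 5×27.5 cube contributes its full rectangle; the cube at (3, 11) (footprint 18.5×7) is included at this height; the cylinder at (1.5, 8.5) does not reach this height (z outside [2, 12]); Subtracting the remaining from the first: starting from the 5×27.5 cube, the 18.5×7 cube at (3, 11) partially overlaps it — only the 14.00 mm² overlap (of its 129.50 mm²) is removed, clipping the outline — 1 connected region. The outline is a single polygon with 8 vertices. Extrusion per mm of travel: 0.25 × 0.12 / (π × 0.875²) = 0.012473. Accumulating E over each segment gives final E = 0.8606.

G0 X0.00 Y0.00 Z1.80
G1 X5.00 Y0.00 E0.0624
G1 X5.00 Y11.00 E0.1996
G1 X3.00 Y11.00 E0.2245
G1 X3.00 Y18.00 E0.3118
G1 X5.00 Y18.00 E0.3368
G1 X5.00 Y27.50 E0.4552
G1 X0.00 Y27.50 E0.5176
G1 X0.00 Y0.00 E0.8606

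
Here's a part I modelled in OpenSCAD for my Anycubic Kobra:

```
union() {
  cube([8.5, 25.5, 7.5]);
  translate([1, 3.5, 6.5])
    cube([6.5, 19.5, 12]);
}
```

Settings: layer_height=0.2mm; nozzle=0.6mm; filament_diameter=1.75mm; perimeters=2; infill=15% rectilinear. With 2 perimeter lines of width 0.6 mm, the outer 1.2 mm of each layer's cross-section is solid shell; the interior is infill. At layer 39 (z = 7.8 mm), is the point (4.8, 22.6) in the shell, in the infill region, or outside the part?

At z = 7.8 mm: the cube is absent (z outside [0, 7.5]); the 6.5×19.5 cube at (1, 3.5) contributes its full rectangle; Combining (union): only the 6.5×19.5 cube at (1, 3.5) is present, so the union is just that shape — 1 connected region. Overall, the cross-section is a single solid region. The nearest boundary edge runs (7.50, 23.00)→(1.00, 23.00); distance from the point to it = 0.40 mm. The point is inside the cross-section, 0.40 mm from the nearest boundary — within the 1.2 mm shell band (2 × 0.6).

shell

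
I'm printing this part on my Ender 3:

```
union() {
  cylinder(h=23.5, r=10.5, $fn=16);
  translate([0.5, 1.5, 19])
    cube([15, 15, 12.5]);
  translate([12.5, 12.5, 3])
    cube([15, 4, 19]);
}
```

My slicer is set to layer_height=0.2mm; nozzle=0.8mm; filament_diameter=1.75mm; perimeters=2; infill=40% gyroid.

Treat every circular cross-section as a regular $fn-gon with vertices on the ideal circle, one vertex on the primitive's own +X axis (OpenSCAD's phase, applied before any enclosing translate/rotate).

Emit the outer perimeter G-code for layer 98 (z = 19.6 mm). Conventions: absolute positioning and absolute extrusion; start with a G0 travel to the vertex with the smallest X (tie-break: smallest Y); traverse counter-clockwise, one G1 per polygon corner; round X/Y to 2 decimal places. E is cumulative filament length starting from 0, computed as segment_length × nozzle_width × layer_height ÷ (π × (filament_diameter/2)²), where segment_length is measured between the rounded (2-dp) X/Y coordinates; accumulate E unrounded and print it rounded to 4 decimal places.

At z = 19.6 mm: the cylinder: section is a regular 16-gon, circumradius r=10.5; the cube at (0.5, 1.5) is present — its section is the full 15×15 rectangle; the cube at (12.5, 12.5) is present — its section is the full 15×4 rectangle; Merging all regions: the regions partially overlap (shared area 76.38 mm²), so overlapping operands fuse into one piece — 1 connected region. The outline is a single polygon with 20 vertices. Extrusion per mm of travel: 0.8 × 0.2 / (π × 0.875²) = 0.066520. Accumulating E over each segment gives final E = 7.7559.

G0 X-10.50 Y0.00 Z19.60
G1 X-9.70 Y-4.02 E0.2727
G1 X-7.42 Y-7.42 E0.5450
G1 X-4.02 Y-9.70 E0.8173
G1 X0.00 Y-10.50 E1.0899
G1 X4.02 Y-9.70 E1.3626
G1 X7.42 Y-7.42 E1.6349
G1 X9.70 Y-4.02 E1.9072
G1 X10.50 Y0.00 E2.1799
G1 X10.20 Y1.50 E2.2816
G1 X15.50 Y1.50 E2.6342
G1 X15.50 Y12.50 E3.3659
G1 X27.50 Y12.50 E4.1642
G1 X27.50 Y16.50 E4.4302
G1 X0.50 Y16.50 E6.2263
G1 X0.50 Y10.40 E6.6321
G1 X0.00 Y10.50 E6.6660
G1 X-4.02 Y9.70 E6.9386
G1 X-7.42 Y7.42 E7.2109
G1 X-9.70 Y4.02 E7.4833
G1 X-10.50 Y0.00 E7.7559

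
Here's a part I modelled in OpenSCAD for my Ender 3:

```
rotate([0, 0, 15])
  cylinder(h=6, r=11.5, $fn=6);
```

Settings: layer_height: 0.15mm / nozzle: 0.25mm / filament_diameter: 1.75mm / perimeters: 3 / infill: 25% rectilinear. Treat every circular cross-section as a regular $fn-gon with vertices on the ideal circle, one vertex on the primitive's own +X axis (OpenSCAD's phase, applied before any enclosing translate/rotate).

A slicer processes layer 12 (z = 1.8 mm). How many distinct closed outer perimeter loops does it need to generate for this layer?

At z = 1.8 mm: the r=11.5 cylinder gives a regular 6-gon of circumradius 11.5 (constant along its height); (rotated 15° about Z; rotation is an isometry so areas/perimeters/island counts are preserved). The result has 1 disconnected region.

1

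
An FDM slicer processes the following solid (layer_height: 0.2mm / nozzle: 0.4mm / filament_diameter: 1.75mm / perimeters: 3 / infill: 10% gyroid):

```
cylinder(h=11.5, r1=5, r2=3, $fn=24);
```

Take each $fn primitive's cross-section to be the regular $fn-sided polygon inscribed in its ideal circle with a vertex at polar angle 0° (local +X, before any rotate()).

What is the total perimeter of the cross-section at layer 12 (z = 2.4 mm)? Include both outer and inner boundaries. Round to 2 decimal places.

28.71 mm

At z = 2.4 mm: the cone contributes a regular 24-gon of circumradius 4.583 (interpolated between r1=5 and r2=3 at t=0.209) (perimeter = 2·24·4.583·sin(180°/24) = 28.71 mm). Overall, the cross-section is a single solid region. Total boundary length (outer) = 28.71 mm.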